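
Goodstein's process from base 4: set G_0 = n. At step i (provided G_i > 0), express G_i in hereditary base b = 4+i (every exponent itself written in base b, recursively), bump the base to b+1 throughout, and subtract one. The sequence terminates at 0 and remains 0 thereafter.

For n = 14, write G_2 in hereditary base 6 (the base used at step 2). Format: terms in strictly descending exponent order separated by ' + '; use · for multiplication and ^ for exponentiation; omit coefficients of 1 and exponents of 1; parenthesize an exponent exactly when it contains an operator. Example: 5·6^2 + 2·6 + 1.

[0] 14 ≡ 3·4 + 2 (base 4). Lift 5: 17. −1: 16.
[1] 16 ≡ 3·5 + 1 (base 5). Lift 6: 19. −1: 18.

3·6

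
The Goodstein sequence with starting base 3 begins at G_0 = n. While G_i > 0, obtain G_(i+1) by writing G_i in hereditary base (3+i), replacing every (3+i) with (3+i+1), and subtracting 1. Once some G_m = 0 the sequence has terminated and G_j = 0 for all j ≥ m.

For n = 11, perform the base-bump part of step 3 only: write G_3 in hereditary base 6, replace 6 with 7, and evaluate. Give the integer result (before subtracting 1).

40

step 0: 11 = 3^2 + 2; sub 4 for 3: 4^2 + 2; = 18; G_1 = 18−1 = 17
step 1: 17 = 4^2 + 1; sub 5 for 4: 5^2 + 1; = 26; G_2 = 26−1 = 25
step 2: 25 = 5^2; sub 6 for 5: 6^2; = 36; G_3 = 36−1 = 35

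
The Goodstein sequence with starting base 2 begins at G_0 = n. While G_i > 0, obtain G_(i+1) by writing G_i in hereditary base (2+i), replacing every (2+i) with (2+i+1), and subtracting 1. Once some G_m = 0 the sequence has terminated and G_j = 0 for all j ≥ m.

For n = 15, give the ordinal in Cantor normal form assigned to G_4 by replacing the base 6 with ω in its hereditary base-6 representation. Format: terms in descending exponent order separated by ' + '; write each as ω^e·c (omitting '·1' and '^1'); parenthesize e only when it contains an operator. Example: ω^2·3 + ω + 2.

ω^(ω + 1) + ω^ω + 1

base 2: 15 = 2^(2 + 1) + 2^2 + 2 + 1; at 3: 3^(3 + 1) + 3^3 + 3 + 1 = 112; next = 111
base 3: 111 = 3^(3 + 1) + 3^3 + 3; at 4: 4^(4 + 1) + 4^4 + 4 = 1284; next = 1283
base 4: 1283 = 4^(4 + 1) + 4^4 + 3; at 5: 5^(5 + 1) + 5^5 + 3 = 18753; next = 18752
base 5: 18752 = 5^(5 + 1) + 5^5 + 2; at 6: 6^(6 + 1) + 6^6 + 2 = 326594; next = 326593
base 6: 326593 = 6^(6 + 1) + 6^6 + 1; at 7: 7^(7 + 1) + 7^7 + 1 = 6588345; next = 6588344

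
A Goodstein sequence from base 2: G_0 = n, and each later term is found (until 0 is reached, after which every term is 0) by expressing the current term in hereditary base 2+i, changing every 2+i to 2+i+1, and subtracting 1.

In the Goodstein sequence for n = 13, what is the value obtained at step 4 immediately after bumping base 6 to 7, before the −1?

5765999

13 —HB2→ 2^(2 + 1) + 2^2 + 1 —bump→ 3^(3 + 1) + 3^3 + 1 = 109 —(−1)→ 108
108 —HB3→ 3^(3 + 1) + 3^3 —bump→ 4^(4 + 1) + 4^4 = 1280 —(−1)→ 1279
1279 —HB4→ 4^(4 + 1) + 3·4^3 + 3·4^2 + 3·4 + 3 —bump→ 5^(5 + 1) + 3·5^3 + 3·5^2 + 3·5 + 3 = 16093 —(−1)→ 16092
16092 —HB5→ 5^(5 + 1) + 3·5^3 + 3·5^2 + 3·5 + 2 —bump→ 6^(6 + 1) + 3·6^3 + 3·6^2 + 3·6 + 2 = 280712 —(−1)→ 280711
280711 —HB6→ 6^(6 + 1) + 3·6^3 + 3·6^2 + 3·6 + 1 —bump→ 7^(7 + 1) + 3·7^3 + 3·7^2 + 3·7 + 1 = 5765999 —(−1)→ 5765998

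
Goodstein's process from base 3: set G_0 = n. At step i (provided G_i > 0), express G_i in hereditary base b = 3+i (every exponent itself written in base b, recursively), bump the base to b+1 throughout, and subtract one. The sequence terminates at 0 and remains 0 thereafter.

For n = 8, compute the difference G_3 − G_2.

1

[0] 8 ≡ 2·3 + 2 (base 3). Lift 4: 10. −1: 9.
[1] 9 ≡ 2·4 + 1 (base 4). Lift 5: 11. −1: 10.
[2] 10 ≡ 2·5 (base 5). Lift 6: 12. −1: 11.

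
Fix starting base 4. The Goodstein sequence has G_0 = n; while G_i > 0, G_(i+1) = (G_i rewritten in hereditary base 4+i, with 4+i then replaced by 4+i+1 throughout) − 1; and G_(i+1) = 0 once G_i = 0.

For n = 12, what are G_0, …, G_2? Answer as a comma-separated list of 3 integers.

[0] 12 ≡ 3·4 (base 4). Lift 5: 15. −1: 14.
[1] 14 ≡ 2·5 + 4 (base 5). Lift 6: 16. −1: 15.

12, 14, 15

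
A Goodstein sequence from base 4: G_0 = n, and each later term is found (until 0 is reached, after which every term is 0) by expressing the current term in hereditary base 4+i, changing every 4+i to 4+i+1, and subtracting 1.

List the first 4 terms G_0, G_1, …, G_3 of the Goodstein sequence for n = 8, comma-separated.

8, 9, 9, 9

(0) 8|_4 = 2·4 ↦ 2·5|_5 = 10 ⇒ 9
(1) 9|_5 = 5 + 4 ↦ 6 + 4|_6 = 10 ⇒ 9
(2) 9|_6 = 6 + 3 ↦ 7 + 3|_7 = 10 ⇒ 9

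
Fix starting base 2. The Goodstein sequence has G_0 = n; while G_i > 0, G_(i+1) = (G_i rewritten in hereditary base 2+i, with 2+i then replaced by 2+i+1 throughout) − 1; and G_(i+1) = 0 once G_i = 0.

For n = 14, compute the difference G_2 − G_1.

1171

(0) 14|_2 = 2^(2 + 1) + 2^2 + 2 ↦ 3^(3 + 1) + 3^3 + 3|_3 = 111 ⇒ 110
(1) 110|_3 = 3^(3 + 1) + 3^3 + 2 ↦ 4^(4 + 1) + 4^4 + 2|_4 = 1282 ⇒ 1281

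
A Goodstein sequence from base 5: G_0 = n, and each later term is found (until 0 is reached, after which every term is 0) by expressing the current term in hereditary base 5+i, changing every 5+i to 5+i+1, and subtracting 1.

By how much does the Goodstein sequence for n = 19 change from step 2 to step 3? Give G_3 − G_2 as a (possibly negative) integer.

2

G_0 = 19. HB_5(19) = 3·5 + 4. Bump = 22. G_1 = 21.
G_1 = 21. HB_6(21) = 3·6 + 3. Bump = 24. G_2 = 23.
G_2 = 23. HB_7(23) = 3·7 + 2. Bump = 26. G_3 = 25.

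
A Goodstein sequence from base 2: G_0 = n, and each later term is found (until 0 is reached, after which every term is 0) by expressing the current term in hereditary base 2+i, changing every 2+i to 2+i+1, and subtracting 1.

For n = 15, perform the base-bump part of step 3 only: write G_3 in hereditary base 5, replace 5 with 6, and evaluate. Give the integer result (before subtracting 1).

G_0 = 15. HB_2(15) = 2^(2 + 1) + 2^2 + 2 + 1. Bump = 112. G_1 = 111.
G_1 = 111. HB_3(111) = 3^(3 + 1) + 3^3 + 3. Bump = 1284. G_2 = 1283.
G_2 = 1283. HB_4(1283) = 4^(4 + 1) + 4^4 + 3. Bump = 18753. G_3 = 18752.
G_3 = 18752. HB_5(18752) = 5^(5 + 1) + 5^5 + 2. Bump = 326594. G_4 = 326593.

326594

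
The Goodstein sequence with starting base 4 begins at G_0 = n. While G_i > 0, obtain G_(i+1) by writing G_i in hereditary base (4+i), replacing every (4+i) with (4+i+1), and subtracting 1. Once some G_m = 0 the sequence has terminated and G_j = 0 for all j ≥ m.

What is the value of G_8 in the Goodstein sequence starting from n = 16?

43

(0) 16|_4 = 4^2 ↦ 5^2|_5 = 25 ⇒ 24
(1) 24|_5 = 4·5 + 4 ↦ 4·6 + 4|_6 = 28 ⇒ 27
(2) 27|_6 = 4·6 + 3 ↦ 4·7 + 3|_7 = 31 ⇒ 30
(3) 30|_7 = 4·7 + 2 ↦ 4·8 + 2|_8 = 34 ⇒ 33
(4) 33|_8 = 4·8 + 1 ↦ 4·9 + 1|_9 = 37 ⇒ 36
(5) 36|_9 = 4·9 ↦ 4·10|_10 = 40 ⇒ 39
(6) 39|_10 = 3·10 + 9 ↦ 3·11 + 9|_11 = 42 ⇒ 41
(7) 41|_11 = 3·11 + 8 ↦ 3·12 + 8|_12 = 44 ⇒ 43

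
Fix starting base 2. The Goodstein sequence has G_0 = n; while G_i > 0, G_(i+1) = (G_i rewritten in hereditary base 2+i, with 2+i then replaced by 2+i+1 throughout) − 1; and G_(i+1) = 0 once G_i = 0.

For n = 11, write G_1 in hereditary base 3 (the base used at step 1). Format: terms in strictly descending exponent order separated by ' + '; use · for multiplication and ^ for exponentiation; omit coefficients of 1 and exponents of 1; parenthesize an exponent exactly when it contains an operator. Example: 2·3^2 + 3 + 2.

i=0: 11 = 2^(2 + 1) + 2 + 1 (b=2); 2→3: 3^(3 + 1) + 3 + 1 = 85; 85−1 = 84
i=1: 84 = 3^(3 + 1) + 3 (b=3); 3→4: 4^(4 + 1) + 4 = 1028; 1028−1 = 1027

3^(3 + 1) + 3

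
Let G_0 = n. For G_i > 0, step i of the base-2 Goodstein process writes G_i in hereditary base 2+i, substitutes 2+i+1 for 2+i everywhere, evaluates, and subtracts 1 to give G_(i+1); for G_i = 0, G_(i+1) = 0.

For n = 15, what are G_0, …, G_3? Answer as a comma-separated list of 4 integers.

15, 111, 1283, 18752

step 0: 15 = 2^(2 + 1) + 2^2 + 2 + 1; sub 3 for 2: 3^(3 + 1) + 3^3 + 3 + 1; = 112; G_1 = 112−1 = 111
step 1: 111 = 3^(3 + 1) + 3^3 + 3; sub 4 for 3: 4^(4 + 1) + 4^4 + 4; = 1284; G_2 = 1284−1 = 1283
step 2: 1283 = 4^(4 + 1) + 4^4 + 3; sub 5 for 4: 5^(5 + 1) + 5^5 + 3; = 18753; G_3 = 18753−1 = 18752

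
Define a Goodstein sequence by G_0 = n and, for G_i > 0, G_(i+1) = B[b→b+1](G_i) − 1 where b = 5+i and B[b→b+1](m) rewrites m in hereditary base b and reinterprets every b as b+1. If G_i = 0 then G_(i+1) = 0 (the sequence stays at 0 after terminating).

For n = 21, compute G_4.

31

21 —HB5→ 4·5 + 1 —bump→ 4·6 + 1 = 25 —(−1)→ 24
24 —HB6→ 4·6 —bump→ 4·7 = 28 —(−1)→ 27
27 —HB7→ 3·7 + 6 —bump→ 3·8 + 6 = 30 —(−1)→ 29
29 —HB8→ 3·8 + 5 —bump→ 3·9 + 5 = 32 —(−1)→ 31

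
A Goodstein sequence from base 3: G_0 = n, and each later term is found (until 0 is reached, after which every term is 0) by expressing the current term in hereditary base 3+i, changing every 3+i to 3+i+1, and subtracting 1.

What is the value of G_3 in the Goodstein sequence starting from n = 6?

7

base 3: 6 = 2·3; at 4: 2·4 = 8; next = 7
base 4: 7 = 4 + 3; at 5: 5 + 3 = 8; next = 7
base 5: 7 = 5 + 2; at 6: 6 + 2 = 8; next = 7
base 6: 7 = 6 + 1; at 7: 7 + 1 = 8; next = 7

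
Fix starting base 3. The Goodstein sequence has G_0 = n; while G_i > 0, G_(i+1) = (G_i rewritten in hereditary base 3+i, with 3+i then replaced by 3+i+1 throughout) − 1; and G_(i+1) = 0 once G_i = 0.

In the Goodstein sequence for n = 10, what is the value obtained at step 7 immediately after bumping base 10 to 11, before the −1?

42

base 3: 10 = 3^2 + 1; at 4: 4^2 + 1 = 17; next = 16
base 4: 16 = 4^2; at 5: 5^2 = 25; next = 24
base 5: 24 = 4·5 + 4; at 6: 4·6 + 4 = 28; next = 27
base 6: 27 = 4·6 + 3; at 7: 4·7 + 3 = 31; next = 30
base 7: 30 = 4·7 + 2; at 8: 4·8 + 2 = 34; next = 33
base 8: 33 = 4·8 + 1; at 9: 4·9 + 1 = 37; next = 36
base 9: 36 = 4·9; at 10: 4·10 = 40; next = 39
base 10: 39 = 3·10 + 9; at 11: 3·11 + 9 = 42; next = 41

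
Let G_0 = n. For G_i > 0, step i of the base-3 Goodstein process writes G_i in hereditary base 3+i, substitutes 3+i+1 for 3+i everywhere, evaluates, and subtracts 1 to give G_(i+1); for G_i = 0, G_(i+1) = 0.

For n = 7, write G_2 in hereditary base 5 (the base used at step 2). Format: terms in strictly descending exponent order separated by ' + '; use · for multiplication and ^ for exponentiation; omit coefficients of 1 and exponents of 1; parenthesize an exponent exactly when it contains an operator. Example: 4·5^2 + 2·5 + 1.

(0) 7|_3 = 2·3 + 1 ↦ 2·4 + 1|_4 = 9 ⇒ 8
(1) 8|_4 = 2·4 ↦ 2·5|_5 = 10 ⇒ 9
(2) 9|_5 = 5 + 4 ↦ 6 + 4|_6 = 10 ⇒ 9

5 + 4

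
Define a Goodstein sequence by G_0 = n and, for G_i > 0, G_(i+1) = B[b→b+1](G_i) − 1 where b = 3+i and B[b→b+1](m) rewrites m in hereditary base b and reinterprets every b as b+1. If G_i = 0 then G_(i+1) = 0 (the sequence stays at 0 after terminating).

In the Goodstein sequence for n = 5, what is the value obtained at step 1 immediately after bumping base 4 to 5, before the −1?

step 0: 5 = 3 + 2; sub 4 for 3: 4 + 2; = 6; G_1 = 6−1 = 5
step 1: 5 = 4 + 1; sub 5 for 4: 5 + 1; = 6; G_2 = 6−1 = 5

6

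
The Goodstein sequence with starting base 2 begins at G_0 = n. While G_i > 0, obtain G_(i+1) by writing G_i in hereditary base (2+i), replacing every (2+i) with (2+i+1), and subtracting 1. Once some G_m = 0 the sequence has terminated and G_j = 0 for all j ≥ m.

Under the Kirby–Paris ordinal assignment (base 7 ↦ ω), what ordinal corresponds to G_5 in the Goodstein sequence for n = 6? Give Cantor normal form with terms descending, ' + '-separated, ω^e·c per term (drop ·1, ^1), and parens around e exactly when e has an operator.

i=0: 6 = 2^2 + 2 (b=2); 2→3: 3^3 + 3 = 30; 30−1 = 29
i=1: 29 = 3^3 + 2 (b=3); 3→4: 4^4 + 2 = 258; 258−1 = 257
i=2: 257 = 4^4 + 1 (b=4); 4→5: 5^5 + 1 = 3126; 3126−1 = 3125
i=3: 3125 = 5^5 (b=5); 5→6: 6^6 = 46656; 46656−1 = 46655
i=4: 46655 = 5·6^5 + 5·6^4 + 5·6^3 + 5·6^2 + 5·6 + 5 (b=6); 6→7: 5·7^5 + 5·7^4 + 5·7^3 + 5·7^2 + 5·7 + 5 = 98040; 98040−1 = 98039
i=5: 98039 = 5·7^5 + 5·7^4 + 5·7^3 + 5·7^2 + 5·7 + 4 (b=7); 7→8: 5·8^5 + 5·8^4 + 5·8^3 + 5·8^2 + 5·8 + 4 = 187244; 187244−1 = 187243

ω^5·5 + ω^4·5 + ω^3·5 + ω^2·5 + ω·5 + 4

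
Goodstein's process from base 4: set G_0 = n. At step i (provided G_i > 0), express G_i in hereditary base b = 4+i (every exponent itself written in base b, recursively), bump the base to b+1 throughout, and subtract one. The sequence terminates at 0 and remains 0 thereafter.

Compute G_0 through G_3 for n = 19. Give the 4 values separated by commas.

19, 27, 37, 49

G_0=19  [base 4] 4^2 + 3  →[4↦5]→  5^2 + 3 = 28  −1 ⇒ G_1=27
G_1=27  [base 5] 5^2 + 2  →[5↦6]→  6^2 + 2 = 38  −1 ⇒ G_2=37
G_2=37  [base 6] 6^2 + 1  →[6↦7]→  7^2 + 1 = 50  −1 ⇒ G_3=49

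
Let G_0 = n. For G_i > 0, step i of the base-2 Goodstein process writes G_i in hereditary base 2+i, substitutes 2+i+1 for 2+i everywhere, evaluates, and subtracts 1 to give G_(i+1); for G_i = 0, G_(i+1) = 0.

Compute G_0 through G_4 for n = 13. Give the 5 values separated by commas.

13, 108, 1279, 16092, 280711

G_0 = 13. HB_2(13) = 2^(2 + 1) + 2^2 + 1. Bump = 109. G_1 = 108.
G_1 = 108. HB_3(108) = 3^(3 + 1) + 3^3. Bump = 1280. G_2 = 1279.
G_2 = 1279. HB_4(1279) = 4^(4 + 1) + 3·4^3 + 3·4^2 + 3·4 + 3. Bump = 16093. G_3 = 16092.
G_3 = 16092. HB_5(16092) = 5^(5 + 1) + 3·5^3 + 3·5^2 + 3·5 + 2. Bump = 280712. G_4 = 280711.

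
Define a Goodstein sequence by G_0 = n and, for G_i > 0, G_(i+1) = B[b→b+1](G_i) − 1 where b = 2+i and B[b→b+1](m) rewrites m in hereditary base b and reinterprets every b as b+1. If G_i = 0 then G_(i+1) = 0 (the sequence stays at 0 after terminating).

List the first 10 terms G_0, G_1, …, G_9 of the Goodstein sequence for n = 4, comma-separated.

4, 26, 41, 60, 83, 109, 139, 173, 211, 253

i=0: 4 = 2^2 (b=2); 2→3: 3^3 = 27; 27−1 = 26
i=1: 26 = 2·3^2 + 2·3 + 2 (b=3); 3→4: 2·4^2 + 2·4 + 2 = 42; 42−1 = 41
i=2: 41 = 2·4^2 + 2·4 + 1 (b=4); 4→5: 2·5^2 + 2·5 + 1 = 61; 61−1 = 60
i=3: 60 = 2·5^2 + 2·5 (b=5); 5→6: 2·6^2 + 2·6 = 84; 84−1 = 83
i=4: 83 = 2·6^2 + 6 + 5 (b=6); 6→7: 2·7^2 + 7 + 5 = 110; 110−1 = 109
i=5: 109 = 2·7^2 + 7 + 4 (b=7); 7→8: 2·8^2 + 8 + 4 = 140; 140−1 = 139
i=6: 139 = 2·8^2 + 8 + 3 (b=8); 8→9: 2·9^2 + 9 + 3 = 174; 174−1 = 173
i=7: 173 = 2·9^2 + 9 + 2 (b=9); 9→10: 2·10^2 + 10 + 2 = 212; 212−1 = 211
i=8: 211 = 2·10^2 + 10 + 1 (b=10); 10→11: 2·11^2 + 11 + 1 = 254; 254−1 = 253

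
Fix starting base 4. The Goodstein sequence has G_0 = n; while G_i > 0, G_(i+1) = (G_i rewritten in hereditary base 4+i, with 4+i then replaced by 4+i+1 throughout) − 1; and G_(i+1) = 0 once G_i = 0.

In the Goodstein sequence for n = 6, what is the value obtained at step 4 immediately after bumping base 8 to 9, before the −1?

5

(0) 6|_4 = 4 + 2 ↦ 5 + 2|_5 = 7 ⇒ 6
(1) 6|_5 = 5 + 1 ↦ 6 + 1|_6 = 7 ⇒ 6
(2) 6|_6 = 6 ↦ 7|_7 = 7 ⇒ 6
(3) 6|_7 = 6 ↦ 6|_8 = 6 ⇒ 5
(4) 5|_8 = 5 ↦ 5|_9 = 5 ⇒ 4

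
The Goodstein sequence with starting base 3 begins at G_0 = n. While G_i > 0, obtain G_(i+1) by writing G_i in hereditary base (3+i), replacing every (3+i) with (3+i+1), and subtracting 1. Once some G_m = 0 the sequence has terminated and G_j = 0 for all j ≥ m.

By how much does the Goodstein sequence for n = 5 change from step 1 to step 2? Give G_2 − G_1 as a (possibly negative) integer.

0

base 3: 5 = 3 + 2; at 4: 4 + 2 = 6; next = 5
base 4: 5 = 4 + 1; at 5: 5 + 1 = 6; next = 5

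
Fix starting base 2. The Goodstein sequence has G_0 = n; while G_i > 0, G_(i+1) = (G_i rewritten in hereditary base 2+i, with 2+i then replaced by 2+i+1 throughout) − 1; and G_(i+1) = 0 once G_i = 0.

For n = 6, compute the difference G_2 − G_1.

i=0: 6 = 2^2 + 2 (b=2); 2→3: 3^3 + 3 = 30; 30−1 = 29
i=1: 29 = 3^3 + 2 (b=3); 3→4: 4^4 + 2 = 258; 258−1 = 257

228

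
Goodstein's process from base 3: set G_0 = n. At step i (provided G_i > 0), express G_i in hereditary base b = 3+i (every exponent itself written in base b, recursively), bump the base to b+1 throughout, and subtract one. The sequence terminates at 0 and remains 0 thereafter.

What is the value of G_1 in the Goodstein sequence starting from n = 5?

5

base 3: 5 = 3 + 2; at 4: 4 + 2 = 6; next = 5
base 4: 5 = 4 + 1; at 5: 5 + 1 = 6; next = 5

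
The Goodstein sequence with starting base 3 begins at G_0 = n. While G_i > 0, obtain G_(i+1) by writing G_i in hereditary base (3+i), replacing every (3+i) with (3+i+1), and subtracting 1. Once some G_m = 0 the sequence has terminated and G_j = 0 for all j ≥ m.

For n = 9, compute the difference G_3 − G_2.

G_0=9  [base 3] 3^2  →[3↦4]→  4^2 = 16  −1 ⇒ G_1=15
G_1=15  [base 4] 3·4 + 3  →[4↦5]→  3·5 + 3 = 18  −1 ⇒ G_2=17
G_2=17  [base 5] 3·5 + 2  →[5↦6]→  3·6 + 2 = 20  −1 ⇒ G_3=19

2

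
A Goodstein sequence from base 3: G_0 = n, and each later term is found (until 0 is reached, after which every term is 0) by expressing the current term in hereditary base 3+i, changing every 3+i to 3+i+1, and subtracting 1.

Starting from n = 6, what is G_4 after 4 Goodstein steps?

G_0 = 6. HB_3(6) = 2·3. Bump = 8. G_1 = 7.
G_1 = 7. HB_4(7) = 4 + 3. Bump = 8. G_2 = 7.
G_2 = 7. HB_5(7) = 5 + 2. Bump = 8. G_3 = 7.
G_3 = 7. HB_6(7) = 6 + 1. Bump = 8. G_4 = 7.
G_4 = 7. HB_7(7) = 7. Bump = 8. G_5 = 7.

7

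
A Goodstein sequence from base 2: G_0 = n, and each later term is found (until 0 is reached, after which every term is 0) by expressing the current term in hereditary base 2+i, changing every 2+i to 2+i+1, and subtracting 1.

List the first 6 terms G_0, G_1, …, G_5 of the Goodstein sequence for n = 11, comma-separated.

G_0=11  [base 2] 2^(2 + 1) + 2 + 1  →[2↦3]→  3^(3 + 1) + 3 + 1 = 85  −1 ⇒ G_1=84
G_1=84  [base 3] 3^(3 + 1) + 3  →[3↦4]→  4^(4 + 1) + 4 = 1028  −1 ⇒ G_2=1027
G_2=1027  [base 4] 4^(4 + 1) + 3  →[4↦5]→  5^(5 + 1) + 3 = 15628  −1 ⇒ G_3=15627
G_3=15627  [base 5] 5^(5 + 1) + 2  →[5↦6]→  6^(6 + 1) + 2 = 279938  −1 ⇒ G_4=279937
G_4=279937  [base 6] 6^(6 + 1) + 1  →[6↦7]→  7^(7 + 1) + 1 = 5764802  −1 ⇒ G_5=5764801

11, 84, 1027, 15627, 279937, 5764801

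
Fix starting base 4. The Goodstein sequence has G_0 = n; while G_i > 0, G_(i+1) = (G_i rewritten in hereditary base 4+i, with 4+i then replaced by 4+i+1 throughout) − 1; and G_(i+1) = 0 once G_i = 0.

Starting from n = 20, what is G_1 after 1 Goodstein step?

29

i=0: 20 = 4^2 + 4 (b=4); 4→5: 5^2 + 5 = 30; 30−1 = 29
i=1: 29 = 5^2 + 4 (b=5); 5→6: 6^2 + 4 = 40; 40−1 = 39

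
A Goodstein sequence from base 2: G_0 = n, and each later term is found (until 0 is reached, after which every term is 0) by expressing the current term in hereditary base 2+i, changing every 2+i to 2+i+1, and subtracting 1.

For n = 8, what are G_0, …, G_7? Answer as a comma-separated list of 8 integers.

G_0=8  [base 2] 2^(2 + 1)  →[2↦3]→  3^(3 + 1) = 81  −1 ⇒ G_1=80
G_1=80  [base 3] 2·3^3 + 2·3^2 + 2·3 + 2  →[3↦4]→  2·4^4 + 2·4^2 + 2·4 + 2 = 554  −1 ⇒ G_2=553
G_2=553  [base 4] 2·4^4 + 2·4^2 + 2·4 + 1  →[4↦5]→  2·5^5 + 2·5^2 + 2·5 + 1 = 6311  −1 ⇒ G_3=6310
G_3=6310  [base 5] 2·5^5 + 2·5^2 + 2·5  →[5↦6]→  2·6^6 + 2·6^2 + 2·6 = 93396  −1 ⇒ G_4=93395
G_4=93395  [base 6] 2·6^6 + 2·6^2 + 6 + 5  →[6↦7]→  2·7^7 + 2·7^2 + 7 + 5 = 1647196  −1 ⇒ G_5=1647195
G_5=1647195  [base 7] 2·7^7 + 2·7^2 + 7 + 4  →[7↦8]→  2·8^8 + 2·8^2 + 8 + 4 = 33554572  −1 ⇒ G_6=33554571
G_6=33554571  [base 8] 2·8^8 + 2·8^2 + 8 + 3  →[8↦9]→  2·9^9 + 2·9^2 + 9 + 3 = 774841152  −1 ⇒ G_7=774841151

8, 80, 553, 6310, 93395, 1647195, 33554571, 774841151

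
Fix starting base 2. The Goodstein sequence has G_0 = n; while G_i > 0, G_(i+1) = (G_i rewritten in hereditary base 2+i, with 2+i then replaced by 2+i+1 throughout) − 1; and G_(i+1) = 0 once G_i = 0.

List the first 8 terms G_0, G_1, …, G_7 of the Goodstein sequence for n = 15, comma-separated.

(0) 15|_2 = 2^(2 + 1) + 2^2 + 2 + 1 ↦ 3^(3 + 1) + 3^3 + 3 + 1|_3 = 112 ⇒ 111
(1) 111|_3 = 3^(3 + 1) + 3^3 + 3 ↦ 4^(4 + 1) + 4^4 + 4|_4 = 1284 ⇒ 1283
(2) 1283|_4 = 4^(4 + 1) + 4^4 + 3 ↦ 5^(5 + 1) + 5^5 + 3|_5 = 18753 ⇒ 18752
(3) 18752|_5 = 5^(5 + 1) + 5^5 + 2 ↦ 6^(6 + 1) + 6^6 + 2|_6 = 326594 ⇒ 326593
(4) 326593|_6 = 6^(6 + 1) + 6^6 + 1 ↦ 7^(7 + 1) + 7^7 + 1|_7 = 6588345 ⇒ 6588344
(5) 6588344|_7 = 7^(7 + 1) + 7^7 ↦ 8^(8 + 1) + 8^8|_8 = 150994944 ⇒ 150994943
(6) 150994943|_8 = 8^(8 + 1) + 7·8^7 + 7·8^6 + 7·8^5 + 7·8^4 + 7·8^3 + 7·8^2 + 7·8 + 7 ↦ 9^(9 + 1) + 7·9^7 + 7·9^6 + 7·9^5 + 7·9^4 + 7·9^3 + 7·9^2 + 7·9 + 7|_9 = 3524450281 ⇒ 3524450280

15, 111, 1283, 18752, 326593, 6588344, 150994943, 3524450280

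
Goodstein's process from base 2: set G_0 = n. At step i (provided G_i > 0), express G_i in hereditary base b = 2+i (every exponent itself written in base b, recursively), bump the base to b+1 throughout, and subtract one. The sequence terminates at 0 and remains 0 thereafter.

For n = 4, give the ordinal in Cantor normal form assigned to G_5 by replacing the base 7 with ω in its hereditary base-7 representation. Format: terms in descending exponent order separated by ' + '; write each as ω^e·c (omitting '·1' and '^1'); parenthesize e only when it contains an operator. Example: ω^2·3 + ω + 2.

4 —HB2→ 2^2 —bump→ 3^3 = 27 —(−1)→ 26
26 —HB3→ 2·3^2 + 2·3 + 2 —bump→ 2·4^2 + 2·4 + 2 = 42 —(−1)→ 41
41 —HB4→ 2·4^2 + 2·4 + 1 —bump→ 2·5^2 + 2·5 + 1 = 61 —(−1)→ 60
60 —HB5→ 2·5^2 + 2·5 —bump→ 2·6^2 + 2·6 = 84 —(−1)→ 83
83 —HB6→ 2·6^2 + 6 + 5 —bump→ 2·7^2 + 7 + 5 = 110 —(−1)→ 109

ω^2·2 + ω + 4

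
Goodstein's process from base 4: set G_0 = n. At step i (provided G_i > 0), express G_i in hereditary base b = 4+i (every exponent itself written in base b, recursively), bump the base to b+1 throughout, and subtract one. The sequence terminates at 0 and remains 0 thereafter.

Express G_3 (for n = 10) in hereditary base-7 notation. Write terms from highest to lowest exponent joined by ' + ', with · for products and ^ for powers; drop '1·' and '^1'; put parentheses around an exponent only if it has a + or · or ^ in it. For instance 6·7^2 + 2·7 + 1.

7 + 6

G_0=10  [base 4] 2·4 + 2  →[4↦5]→  2·5 + 2 = 12  −1 ⇒ G_1=11
G_1=11  [base 5] 2·5 + 1  →[5↦6]→  2·6 + 1 = 13  −1 ⇒ G_2=12
G_2=12  [base 6] 2·6  →[6↦7]→  2·7 = 14  −1 ⇒ G_3=13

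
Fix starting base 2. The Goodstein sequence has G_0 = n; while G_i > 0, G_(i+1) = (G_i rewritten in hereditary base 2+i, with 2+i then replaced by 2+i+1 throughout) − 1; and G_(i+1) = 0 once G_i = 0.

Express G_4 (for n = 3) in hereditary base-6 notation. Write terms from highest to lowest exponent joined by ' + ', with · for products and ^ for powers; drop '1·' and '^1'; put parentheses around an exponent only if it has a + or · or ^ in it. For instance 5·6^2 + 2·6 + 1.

1

base 2: 3 = 2 + 1; at 3: 3 + 1 = 4; next = 3
base 3: 3 = 3; at 4: 4 = 4; next = 3
base 4: 3 = 3; at 5: 3 = 3; next = 2
base 5: 2 = 2; at 6: 2 = 2; next = 1
base 6: 1 = 1; at 7: 1 = 1; next = 0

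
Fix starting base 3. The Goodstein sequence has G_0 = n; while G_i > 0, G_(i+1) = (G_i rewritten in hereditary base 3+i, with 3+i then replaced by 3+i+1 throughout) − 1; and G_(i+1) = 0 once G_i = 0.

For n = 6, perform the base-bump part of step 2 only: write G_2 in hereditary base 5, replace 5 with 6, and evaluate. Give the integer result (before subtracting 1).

i=0: 6 = 2·3 (b=3); 3→4: 2·4 = 8; 8−1 = 7
i=1: 7 = 4 + 3 (b=4); 4→5: 5 + 3 = 8; 8−1 = 7
i=2: 7 = 5 + 2 (b=5); 5→6: 6 + 2 = 8; 8−1 = 7

8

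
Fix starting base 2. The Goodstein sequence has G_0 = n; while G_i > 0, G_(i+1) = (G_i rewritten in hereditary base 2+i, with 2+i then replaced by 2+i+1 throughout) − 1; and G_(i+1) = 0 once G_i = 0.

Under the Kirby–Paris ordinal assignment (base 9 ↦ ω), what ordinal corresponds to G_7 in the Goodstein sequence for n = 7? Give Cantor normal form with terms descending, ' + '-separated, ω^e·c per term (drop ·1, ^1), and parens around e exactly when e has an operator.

ω^7·7 + ω^6·7 + ω^5·7 + ω^4·7 + ω^3·7 + ω^2·7 + ω·7 + 6

G_0=7  [base 2] 2^2 + 2 + 1  →[2↦3]→  3^3 + 3 + 1 = 31  −1 ⇒ G_1=30
G_1=30  [base 3] 3^3 + 3  →[3↦4]→  4^4 + 4 = 260  −1 ⇒ G_2=259
G_2=259  [base 4] 4^4 + 3  →[4↦5]→  5^5 + 3 = 3128  −1 ⇒ G_3=3127
G_3=3127  [base 5] 5^5 + 2  →[5↦6]→  6^6 + 2 = 46658  −1 ⇒ G_4=46657
G_4=46657  [base 6] 6^6 + 1  →[6↦7]→  7^7 + 1 = 823544  −1 ⇒ G_5=823543
G_5=823543  [base 7] 7^7  →[7↦8]→  8^8 = 16777216  −1 ⇒ G_6=16777215
G_6=16777215  [base 8] 7·8^7 + 7·8^6 + 7·8^5 + 7·8^4 + 7·8^3 + 7·8^2 + 7·8 + 7  →[8↦9]→  7·9^7 + 7·9^6 + 7·9^5 + 7·9^4 + 7·9^3 + 7·9^2 + 7·9 + 7 = 37665880  −1 ⇒ G_7=37665879
G_7=37665879  [base 9] 7·9^7 + 7·9^6 + 7·9^5 + 7·9^4 + 7·9^3 + 7·9^2 + 7·9 + 6  →[9↦10]→  7·10^7 + 7·10^6 + 7·10^5 + 7·10^4 + 7·10^3 + 7·10^2 + 7·10 + 6 = 77777776  −1 ⇒ G_8=77777775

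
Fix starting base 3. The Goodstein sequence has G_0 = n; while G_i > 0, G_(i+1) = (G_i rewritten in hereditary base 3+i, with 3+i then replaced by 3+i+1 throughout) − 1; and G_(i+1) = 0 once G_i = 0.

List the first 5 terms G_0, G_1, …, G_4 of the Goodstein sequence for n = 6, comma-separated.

[0] 6 ≡ 2·3 (base 3). Lift 4: 8. −1: 7.
[1] 7 ≡ 4 + 3 (base 4). Lift 5: 8. −1: 7.
[2] 7 ≡ 5 + 2 (base 5). Lift 6: 8. −1: 7.
[3] 7 ≡ 6 + 1 (base 6). Lift 7: 8. −1: 7.

6, 7, 7, 7, 7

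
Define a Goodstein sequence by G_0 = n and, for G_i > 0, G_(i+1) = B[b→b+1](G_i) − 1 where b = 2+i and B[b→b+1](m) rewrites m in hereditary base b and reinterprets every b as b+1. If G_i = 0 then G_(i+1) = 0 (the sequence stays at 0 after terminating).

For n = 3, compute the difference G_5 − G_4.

3 —HB2→ 2 + 1 —bump→ 3 + 1 = 4 —(−1)→ 3
3 —HB3→ 3 —bump→ 4 = 4 —(−1)→ 3
3 —HB4→ 3 —bump→ 3 = 3 —(−1)→ 2
2 —HB5→ 2 —bump→ 2 = 2 —(−1)→ 1
1 —HB6→ 1 —bump→ 1 = 1 —(−1)→ 0

-1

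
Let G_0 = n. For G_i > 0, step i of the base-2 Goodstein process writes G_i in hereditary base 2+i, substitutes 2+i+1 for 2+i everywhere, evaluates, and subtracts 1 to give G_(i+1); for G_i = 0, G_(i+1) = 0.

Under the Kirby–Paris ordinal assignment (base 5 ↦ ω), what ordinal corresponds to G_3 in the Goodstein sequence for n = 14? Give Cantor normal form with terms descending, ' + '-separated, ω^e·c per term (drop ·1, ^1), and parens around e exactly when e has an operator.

base 2: 14 = 2^(2 + 1) + 2^2 + 2; at 3: 3^(3 + 1) + 3^3 + 3 = 111; next = 110
base 3: 110 = 3^(3 + 1) + 3^3 + 2; at 4: 4^(4 + 1) + 4^4 + 2 = 1282; next = 1281
base 4: 1281 = 4^(4 + 1) + 4^4 + 1; at 5: 5^(5 + 1) + 5^5 + 1 = 18751; next = 18750

ω^(ω + 1) + ω^ω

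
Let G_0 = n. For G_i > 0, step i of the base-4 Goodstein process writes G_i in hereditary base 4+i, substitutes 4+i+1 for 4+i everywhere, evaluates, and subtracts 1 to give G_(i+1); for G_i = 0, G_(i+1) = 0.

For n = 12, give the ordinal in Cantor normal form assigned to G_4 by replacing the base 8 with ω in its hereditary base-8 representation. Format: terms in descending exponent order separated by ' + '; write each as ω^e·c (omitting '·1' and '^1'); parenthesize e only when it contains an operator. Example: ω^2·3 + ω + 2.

base 4: 12 = 3·4; at 5: 3·5 = 15; next = 14
base 5: 14 = 2·5 + 4; at 6: 2·6 + 4 = 16; next = 15
base 6: 15 = 2·6 + 3; at 7: 2·7 + 3 = 17; next = 16
base 7: 16 = 2·7 + 2; at 8: 2·8 + 2 = 18; next = 17
base 8: 17 = 2·8 + 1; at 9: 2·9 + 1 = 19; next = 18

ω·2 + 1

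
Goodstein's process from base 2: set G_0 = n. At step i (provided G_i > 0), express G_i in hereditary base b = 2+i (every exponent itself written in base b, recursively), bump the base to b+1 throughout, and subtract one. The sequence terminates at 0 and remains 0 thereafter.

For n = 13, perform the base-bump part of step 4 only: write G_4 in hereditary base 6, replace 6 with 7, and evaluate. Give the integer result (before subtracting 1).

(0) 13|_2 = 2^(2 + 1) + 2^2 + 1 ↦ 3^(3 + 1) + 3^3 + 1|_3 = 109 ⇒ 108
(1) 108|_3 = 3^(3 + 1) + 3^3 ↦ 4^(4 + 1) + 4^4|_4 = 1280 ⇒ 1279
(2) 1279|_4 = 4^(4 + 1) + 3·4^3 + 3·4^2 + 3·4 + 3 ↦ 5^(5 + 1) + 3·5^3 + 3·5^2 + 3·5 + 3|_5 = 16093 ⇒ 16092
(3) 16092|_5 = 5^(5 + 1) + 3·5^3 + 3·5^2 + 3·5 + 2 ↦ 6^(6 + 1) + 3·6^3 + 3·6^2 + 3·6 + 2|_6 = 280712 ⇒ 280711
(4) 280711|_6 = 6^(6 + 1) + 3·6^3 + 3·6^2 + 3·6 + 1 ↦ 7^(7 + 1) + 3·7^3 + 3·7^2 + 3·7 + 1|_7 = 5765999 ⇒ 5765998

5765999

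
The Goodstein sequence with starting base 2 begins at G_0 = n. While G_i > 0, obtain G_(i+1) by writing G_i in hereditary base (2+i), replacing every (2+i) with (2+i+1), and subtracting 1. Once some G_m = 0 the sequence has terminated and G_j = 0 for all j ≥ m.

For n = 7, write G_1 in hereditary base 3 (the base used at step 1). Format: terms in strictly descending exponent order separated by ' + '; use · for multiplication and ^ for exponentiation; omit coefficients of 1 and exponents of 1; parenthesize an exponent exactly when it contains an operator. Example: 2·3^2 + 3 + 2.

i=0: 7 = 2^2 + 2 + 1 (b=2); 2→3: 3^3 + 3 + 1 = 31; 31−1 = 30
i=1: 30 = 3^3 + 3 (b=3); 3→4: 4^4 + 4 = 260; 260−1 = 259

3^3 + 3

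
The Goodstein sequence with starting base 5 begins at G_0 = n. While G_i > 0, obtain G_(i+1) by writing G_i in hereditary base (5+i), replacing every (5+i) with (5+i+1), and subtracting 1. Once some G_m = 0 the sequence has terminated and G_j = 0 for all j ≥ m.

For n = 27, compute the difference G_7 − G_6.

6

step 0: 27 = 5^2 + 2; sub 6 for 5: 6^2 + 2; = 38; G_1 = 38−1 = 37
step 1: 37 = 6^2 + 1; sub 7 for 6: 7^2 + 1; = 50; G_2 = 50−1 = 49
step 2: 49 = 7^2; sub 8 for 7: 8^2; = 64; G_3 = 64−1 = 63
step 3: 63 = 7·8 + 7; sub 9 for 8: 7·9 + 7; = 70; G_4 = 70−1 = 69
step 4: 69 = 7·9 + 6; sub 10 for 9: 7·10 + 6; = 76; G_5 = 76−1 = 75
step 5: 75 = 7·10 + 5; sub 11 for 10: 7·11 + 5; = 82; G_6 = 82−1 = 81
step 6: 81 = 7·11 + 4; sub 12 for 11: 7·12 + 4; = 88; G_7 = 88−1 = 87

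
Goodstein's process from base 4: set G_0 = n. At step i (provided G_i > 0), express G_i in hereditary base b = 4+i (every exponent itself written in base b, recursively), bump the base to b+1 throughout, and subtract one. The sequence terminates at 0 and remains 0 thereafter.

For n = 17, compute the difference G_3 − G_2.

[0] 17 ≡ 4^2 + 1 (base 4). Lift 5: 26. −1: 25.
[1] 25 ≡ 5^2 (base 5). Lift 6: 36. −1: 35.
[2] 35 ≡ 5·6 + 5 (base 6). Lift 7: 40. −1: 39.

4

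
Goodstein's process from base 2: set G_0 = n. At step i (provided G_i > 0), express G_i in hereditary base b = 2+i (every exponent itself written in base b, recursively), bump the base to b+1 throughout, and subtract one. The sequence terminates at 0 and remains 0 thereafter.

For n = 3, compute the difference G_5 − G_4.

G_0 = 3. HB_2(3) = 2 + 1. Bump = 4. G_1 = 3.
G_1 = 3. HB_3(3) = 3. Bump = 4. G_2 = 3.
G_2 = 3. HB_4(3) = 3. Bump = 3. G_3 = 2.
G_3 = 2. HB_5(2) = 2. Bump = 2. G_4 = 1.
G_4 = 1. HB_6(1) = 1. Bump = 1. G_5 = 0.

-1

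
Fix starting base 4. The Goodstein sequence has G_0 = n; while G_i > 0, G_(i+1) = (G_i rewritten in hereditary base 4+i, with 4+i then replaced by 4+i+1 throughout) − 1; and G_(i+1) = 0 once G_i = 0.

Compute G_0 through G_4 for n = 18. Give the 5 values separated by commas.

i=0: 18 = 4^2 + 2 (b=4); 4→5: 5^2 + 2 = 27; 27−1 = 26
i=1: 26 = 5^2 + 1 (b=5); 5→6: 6^2 + 1 = 37; 37−1 = 36
i=2: 36 = 6^2 (b=6); 6→7: 7^2 = 49; 49−1 = 48
i=3: 48 = 6·7 + 6 (b=7); 7→8: 6·8 + 6 = 54; 54−1 = 53

18, 26, 36, 48, 53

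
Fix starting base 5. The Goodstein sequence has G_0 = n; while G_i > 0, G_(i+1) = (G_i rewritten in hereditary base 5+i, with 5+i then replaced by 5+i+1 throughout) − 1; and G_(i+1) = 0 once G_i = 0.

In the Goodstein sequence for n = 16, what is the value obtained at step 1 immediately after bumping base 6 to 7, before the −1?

16 —HB5→ 3·5 + 1 —bump→ 3·6 + 1 = 19 —(−1)→ 18
18 —HB6→ 3·6 —bump→ 3·7 = 21 —(−1)→ 20

21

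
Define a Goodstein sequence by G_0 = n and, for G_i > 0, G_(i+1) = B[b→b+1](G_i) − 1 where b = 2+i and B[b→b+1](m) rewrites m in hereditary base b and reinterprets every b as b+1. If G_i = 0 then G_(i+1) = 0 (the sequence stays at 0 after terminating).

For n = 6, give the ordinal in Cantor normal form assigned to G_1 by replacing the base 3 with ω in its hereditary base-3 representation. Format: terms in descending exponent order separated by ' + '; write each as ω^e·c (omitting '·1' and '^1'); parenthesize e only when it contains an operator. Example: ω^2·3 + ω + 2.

step 0: 6 = 2^2 + 2; sub 3 for 2: 3^3 + 3; = 30; G_1 = 30−1 = 29
step 1: 29 = 3^3 + 2; sub 4 for 3: 4^4 + 2; = 258; G_2 = 258−1 = 257

ω^ω + 2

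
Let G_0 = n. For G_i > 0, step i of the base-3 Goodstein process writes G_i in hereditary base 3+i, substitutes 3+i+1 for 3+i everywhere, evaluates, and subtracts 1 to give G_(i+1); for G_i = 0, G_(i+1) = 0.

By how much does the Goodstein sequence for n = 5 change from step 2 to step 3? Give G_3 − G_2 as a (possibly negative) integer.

(0) 5|_3 = 3 + 2 ↦ 4 + 2|_4 = 6 ⇒ 5
(1) 5|_4 = 4 + 1 ↦ 5 + 1|_5 = 6 ⇒ 5
(2) 5|_5 = 5 ↦ 6|_6 = 6 ⇒ 5

0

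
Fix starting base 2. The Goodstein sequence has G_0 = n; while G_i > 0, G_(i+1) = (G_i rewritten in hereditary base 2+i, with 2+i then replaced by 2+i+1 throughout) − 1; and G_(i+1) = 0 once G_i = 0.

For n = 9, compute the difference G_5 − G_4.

step 0: 9 = 2^(2 + 1) + 1; sub 3 for 2: 3^(3 + 1) + 1; = 82; G_1 = 82−1 = 81
step 1: 81 = 3^(3 + 1); sub 4 for 3: 4^(4 + 1); = 1024; G_2 = 1024−1 = 1023
step 2: 1023 = 3·4^4 + 3·4^3 + 3·4^2 + 3·4 + 3; sub 5 for 4: 3·5^5 + 3·5^3 + 3·5^2 + 3·5 + 3; = 9843; G_3 = 9843−1 = 9842
step 3: 9842 = 3·5^5 + 3·5^3 + 3·5^2 + 3·5 + 2; sub 6 for 5: 3·6^6 + 3·6^3 + 3·6^2 + 3·6 + 2; = 140744; G_4 = 140744−1 = 140743
step 4: 140743 = 3·6^6 + 3·6^3 + 3·6^2 + 3·6 + 1; sub 7 for 6: 3·7^7 + 3·7^3 + 3·7^2 + 3·7 + 1; = 2471827; G_5 = 2471827−1 = 2471826

2331083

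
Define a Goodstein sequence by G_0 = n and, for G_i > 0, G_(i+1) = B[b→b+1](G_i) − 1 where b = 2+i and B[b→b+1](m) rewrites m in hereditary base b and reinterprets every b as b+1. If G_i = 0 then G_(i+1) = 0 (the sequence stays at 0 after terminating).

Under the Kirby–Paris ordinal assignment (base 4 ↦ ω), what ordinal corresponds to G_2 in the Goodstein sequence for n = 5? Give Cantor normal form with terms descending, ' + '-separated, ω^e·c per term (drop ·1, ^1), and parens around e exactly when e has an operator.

ω^3·3 + ω^2·3 + ω·3 + 3

step 0: 5 = 2^2 + 1; sub 3 for 2: 3^3 + 1; = 28; G_1 = 28−1 = 27
step 1: 27 = 3^3; sub 4 for 3: 4^4; = 256; G_2 = 256−1 = 255
step 2: 255 = 3·4^3 + 3·4^2 + 3·4 + 3; sub 5 for 4: 3·5^3 + 3·5^2 + 3·5 + 3; = 468; G_3 = 468−1 = 467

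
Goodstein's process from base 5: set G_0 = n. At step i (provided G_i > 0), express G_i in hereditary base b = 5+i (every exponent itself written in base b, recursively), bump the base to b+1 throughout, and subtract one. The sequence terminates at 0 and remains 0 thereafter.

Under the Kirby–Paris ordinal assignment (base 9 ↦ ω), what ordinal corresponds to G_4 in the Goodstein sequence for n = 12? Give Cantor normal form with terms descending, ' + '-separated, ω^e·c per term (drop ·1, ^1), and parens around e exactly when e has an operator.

ω + 6

i=0: 12 = 2·5 + 2 (b=5); 5→6: 2·6 + 2 = 14; 14−1 = 13
i=1: 13 = 2·6 + 1 (b=6); 6→7: 2·7 + 1 = 15; 15−1 = 14
i=2: 14 = 2·7 (b=7); 7→8: 2·8 = 16; 16−1 = 15
i=3: 15 = 8 + 7 (b=8); 8→9: 9 + 7 = 16; 16−1 = 15
i=4: 15 = 9 + 6 (b=9); 9→10: 10 + 6 = 16; 16−1 = 15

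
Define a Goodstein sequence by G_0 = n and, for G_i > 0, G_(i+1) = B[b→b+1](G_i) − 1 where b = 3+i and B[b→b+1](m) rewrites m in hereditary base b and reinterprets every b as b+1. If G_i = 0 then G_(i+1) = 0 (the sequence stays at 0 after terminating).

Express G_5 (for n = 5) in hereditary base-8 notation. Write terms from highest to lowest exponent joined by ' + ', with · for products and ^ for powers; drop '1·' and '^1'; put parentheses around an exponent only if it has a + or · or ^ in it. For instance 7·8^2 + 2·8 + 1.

5 —HB3→ 3 + 2 —bump→ 4 + 2 = 6 —(−1)→ 5
5 —HB4→ 4 + 1 —bump→ 5 + 1 = 6 —(−1)→ 5
5 —HB5→ 5 —bump→ 6 = 6 —(−1)→ 5
5 —HB6→ 5 —bump→ 5 = 5 —(−1)→ 4
4 —HB7→ 4 —bump→ 4 = 4 —(−1)→ 3
3 —HB8→ 3 —bump→ 3 = 3 —(−1)→ 2

3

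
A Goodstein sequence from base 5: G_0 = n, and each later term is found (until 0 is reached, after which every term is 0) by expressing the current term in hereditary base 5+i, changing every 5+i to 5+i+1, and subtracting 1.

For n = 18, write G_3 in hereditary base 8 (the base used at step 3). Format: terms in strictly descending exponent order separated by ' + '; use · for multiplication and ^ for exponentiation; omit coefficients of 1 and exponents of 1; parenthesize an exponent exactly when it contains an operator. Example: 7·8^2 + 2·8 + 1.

G_0=18  [base 5] 3·5 + 3  →[5↦6]→  3·6 + 3 = 21  −1 ⇒ G_1=20
G_1=20  [base 6] 3·6 + 2  →[6↦7]→  3·7 + 2 = 23  −1 ⇒ G_2=22
G_2=22  [base 7] 3·7 + 1  →[7↦8]→  3·8 + 1 = 25  −1 ⇒ G_3=24

3·8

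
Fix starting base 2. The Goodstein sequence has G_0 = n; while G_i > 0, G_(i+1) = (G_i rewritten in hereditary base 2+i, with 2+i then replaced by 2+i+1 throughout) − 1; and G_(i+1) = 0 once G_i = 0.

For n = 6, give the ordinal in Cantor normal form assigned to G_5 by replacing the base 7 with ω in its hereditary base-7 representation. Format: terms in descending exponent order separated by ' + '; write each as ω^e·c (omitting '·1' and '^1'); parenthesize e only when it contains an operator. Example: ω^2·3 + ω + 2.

6 —HB2→ 2^2 + 2 —bump→ 3^3 + 3 = 30 —(−1)→ 29
29 —HB3→ 3^3 + 2 —bump→ 4^4 + 2 = 258 —(−1)→ 257
257 —HB4→ 4^4 + 1 —bump→ 5^5 + 1 = 3126 —(−1)→ 3125
3125 —HB5→ 5^5 —bump→ 6^6 = 46656 —(−1)→ 46655
46655 —HB6→ 5·6^5 + 5·6^4 + 5·6^3 + 5·6^2 + 5·6 + 5 —bump→ 5·7^5 + 5·7^4 + 5·7^3 + 5·7^2 + 5·7 + 5 = 98040 —(−1)→ 98039
98039 —HB7→ 5·7^5 + 5·7^4 + 5·7^3 + 5·7^2 + 5·7 + 4 —bump→ 5·8^5 + 5·8^4 + 5·8^3 + 5·8^2 + 5·8 + 4 = 187244 —(−1)→ 187243

ω^5·5 + ω^4·5 + ω^3·5 + ω^2·5 + ω·5 + 4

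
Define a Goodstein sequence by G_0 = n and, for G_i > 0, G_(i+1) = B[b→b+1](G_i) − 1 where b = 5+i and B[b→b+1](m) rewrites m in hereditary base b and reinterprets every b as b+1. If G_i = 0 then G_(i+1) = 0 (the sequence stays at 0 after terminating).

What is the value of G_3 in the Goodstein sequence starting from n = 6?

5

G_0=6  [base 5] 5 + 1  →[5↦6]→  6 + 1 = 7  −1 ⇒ G_1=6
G_1=6  [base 6] 6  →[6↦7]→  7 = 7  −1 ⇒ G_2=6
G_2=6  [base 7] 6  →[7↦8]→  6 = 6  −1 ⇒ G_3=5
G_3=5  [base 8] 5  →[8↦9]→  5 = 5  −1 ⇒ G_4=4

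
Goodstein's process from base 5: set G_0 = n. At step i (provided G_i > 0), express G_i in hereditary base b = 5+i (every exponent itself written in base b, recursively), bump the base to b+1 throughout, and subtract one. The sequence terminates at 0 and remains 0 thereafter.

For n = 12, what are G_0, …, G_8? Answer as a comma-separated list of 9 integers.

12, 13, 14, 15, 15, 15, 15, 15, 15

G_0 = 12. HB_5(12) = 2·5 + 2. Bump = 14. G_1 = 13.
G_1 = 13. HB_6(13) = 2·6 + 1. Bump = 15. G_2 = 14.
G_2 = 14. HB_7(14) = 2·7. Bump = 16. G_3 = 15.
G_3 = 15. HB_8(15) = 8 + 7. Bump = 16. G_4 = 15.
G_4 = 15. HB_9(15) = 9 + 6. Bump = 16. G_5 = 15.
G_5 = 15. HB_10(15) = 10 + 5. Bump = 16. G_6 = 15.
G_6 = 15. HB_11(15) = 11 + 4. Bump = 16. G_7 = 15.
G_7 = 15. HB_12(15) = 12 + 3. Bump = 16. G_8 = 15.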